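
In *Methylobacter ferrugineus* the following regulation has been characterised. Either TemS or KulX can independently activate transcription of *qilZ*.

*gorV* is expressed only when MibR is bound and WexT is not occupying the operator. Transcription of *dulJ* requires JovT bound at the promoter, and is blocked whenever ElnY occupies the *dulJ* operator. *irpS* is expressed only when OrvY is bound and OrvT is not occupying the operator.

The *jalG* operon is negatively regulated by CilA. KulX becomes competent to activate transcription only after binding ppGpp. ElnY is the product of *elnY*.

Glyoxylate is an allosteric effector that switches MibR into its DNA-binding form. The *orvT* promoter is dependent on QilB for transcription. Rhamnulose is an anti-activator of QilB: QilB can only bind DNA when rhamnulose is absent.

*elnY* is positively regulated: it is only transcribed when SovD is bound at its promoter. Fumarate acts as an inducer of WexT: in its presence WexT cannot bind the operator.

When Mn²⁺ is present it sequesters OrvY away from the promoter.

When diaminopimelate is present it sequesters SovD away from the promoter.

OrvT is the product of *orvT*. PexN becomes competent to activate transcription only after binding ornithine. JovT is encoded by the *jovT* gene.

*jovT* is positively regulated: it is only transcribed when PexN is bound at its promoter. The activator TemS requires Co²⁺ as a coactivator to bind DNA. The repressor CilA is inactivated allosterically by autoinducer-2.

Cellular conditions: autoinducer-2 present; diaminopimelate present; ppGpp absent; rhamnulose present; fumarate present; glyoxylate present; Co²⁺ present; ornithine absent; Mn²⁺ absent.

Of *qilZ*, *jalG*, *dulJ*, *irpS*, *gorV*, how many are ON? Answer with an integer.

4

Co²⁺ is present, so TemS is active.
ppGpp is absent, so KulX is inactive.
Activator TemS is present, so *qilZ* is transcribed.
→ *qilZ* is ON.
Autoinducer-2 is present, so CilA is inactive.
With no repressor bound, *jalG* is transcribed.
→ *jalG* is ON.
Ornithine is absent, so PexN is inactive.
Required activator PexN is absent, so *jovT* is not transcribed.
So JovT is not produced.
Diaminopimelate is present, so SovD is inactive.
Required activator SovD is absent, so *elnY* is not transcribed.
So ElnY is not produced.
Required activator JovT is absent, so *dulJ* is not transcribed.
→ *dulJ* is OFF.
Mn²⁺ is absent, so OrvY is active.
Rhamnulose is present, so QilB is inactive.
Required activator QilB is absent, so *orvT* is not transcribed.
So OrvT is not produced.
No repressor is bound and OrvY is active, so *irpS* is transcribed.
→ *irpS* is ON.
Glyoxylate is present, so MibR is active.
Fumarate is present, so WexT is inactive.
No repressor is bound and MibR is active, so *gorV* is transcribed.
→ *gorV* is ON.
4 of the 5 genes are transcribed.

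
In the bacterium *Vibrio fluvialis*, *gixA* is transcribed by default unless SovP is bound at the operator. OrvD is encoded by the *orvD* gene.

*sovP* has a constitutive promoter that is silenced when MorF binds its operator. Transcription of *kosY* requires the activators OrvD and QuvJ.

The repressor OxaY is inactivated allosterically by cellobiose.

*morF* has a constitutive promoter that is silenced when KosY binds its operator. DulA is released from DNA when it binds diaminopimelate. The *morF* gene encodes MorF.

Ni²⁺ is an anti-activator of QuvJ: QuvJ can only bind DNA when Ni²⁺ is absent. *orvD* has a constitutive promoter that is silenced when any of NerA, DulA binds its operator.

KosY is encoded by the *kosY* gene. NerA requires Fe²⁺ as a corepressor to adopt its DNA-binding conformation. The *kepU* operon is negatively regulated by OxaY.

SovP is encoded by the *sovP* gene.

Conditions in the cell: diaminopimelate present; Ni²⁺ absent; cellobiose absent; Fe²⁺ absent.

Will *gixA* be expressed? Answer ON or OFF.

Fe²⁺ is absent, so NerA is inactive.
Diaminopimelate is present, so DulA is inactive.
With no repressor bound, *orvD* is transcribed.
So OrvD is produced and active.
Ni²⁺ is absent, so QuvJ is active.
No repressor is bound and OrvD and QuvJ are active, so *kosY* is transcribed.
So KosY is produced and active.
With repressor KosY bound, *morF* is not transcribed.
So MorF is not produced.
With no repressor bound, *sovP* is transcribed.
So SovP is produced and active.
With repressor SovP bound, *gixA* is not transcribed.

OFF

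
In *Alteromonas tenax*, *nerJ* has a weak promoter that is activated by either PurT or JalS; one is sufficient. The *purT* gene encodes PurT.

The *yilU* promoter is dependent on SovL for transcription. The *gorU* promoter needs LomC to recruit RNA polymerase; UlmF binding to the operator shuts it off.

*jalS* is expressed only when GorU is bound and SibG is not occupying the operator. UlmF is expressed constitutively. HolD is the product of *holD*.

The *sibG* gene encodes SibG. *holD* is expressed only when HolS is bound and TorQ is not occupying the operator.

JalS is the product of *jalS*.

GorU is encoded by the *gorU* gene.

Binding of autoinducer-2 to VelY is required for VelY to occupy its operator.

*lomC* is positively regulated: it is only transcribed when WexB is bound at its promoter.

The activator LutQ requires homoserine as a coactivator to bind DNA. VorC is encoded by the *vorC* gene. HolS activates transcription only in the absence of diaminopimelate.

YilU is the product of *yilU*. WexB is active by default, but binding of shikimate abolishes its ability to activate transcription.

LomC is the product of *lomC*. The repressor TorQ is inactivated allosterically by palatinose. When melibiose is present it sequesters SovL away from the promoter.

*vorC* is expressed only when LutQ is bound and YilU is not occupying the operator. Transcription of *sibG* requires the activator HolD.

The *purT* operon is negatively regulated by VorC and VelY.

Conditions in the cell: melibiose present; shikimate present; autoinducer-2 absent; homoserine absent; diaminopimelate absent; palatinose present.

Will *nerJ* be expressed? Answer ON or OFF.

ON

Homoserine is absent, so LutQ is inactive.
Melibiose is present, so SovL is inactive.
Required activator SovL is absent, so *yilU* is not transcribed.
So YilU is not produced.
Required activator LutQ is absent, so *vorC* is not transcribed.
So VorC is not produced.
Autoinducer-2 is absent, so VelY is inactive.
With no repressor bound, *purT* is transcribed.
So PurT is produced and active.
Diaminopimelate is absent, so HolS is active.
Palatinose is present, so TorQ is inactive.
No repressor is bound and HolS is active, so *holD* is transcribed.
So HolD is produced and active.
No repressor is bound and HolD is active, so *sibG* is transcribed.
So SibG is produced and active.
UlmF is produced constitutively and is active.
Shikimate is present, so WexB is inactive.
Required activator WexB is absent, so *lomC* is not transcribed.
So LomC is not produced.
With repressor UlmF bound, *gorU* is not transcribed.
So GorU is not produced.
With repressor SibG bound, *jalS* is not transcribed.
So JalS is not produced.
Activator PurT is present, so *nerJ* is transcribed.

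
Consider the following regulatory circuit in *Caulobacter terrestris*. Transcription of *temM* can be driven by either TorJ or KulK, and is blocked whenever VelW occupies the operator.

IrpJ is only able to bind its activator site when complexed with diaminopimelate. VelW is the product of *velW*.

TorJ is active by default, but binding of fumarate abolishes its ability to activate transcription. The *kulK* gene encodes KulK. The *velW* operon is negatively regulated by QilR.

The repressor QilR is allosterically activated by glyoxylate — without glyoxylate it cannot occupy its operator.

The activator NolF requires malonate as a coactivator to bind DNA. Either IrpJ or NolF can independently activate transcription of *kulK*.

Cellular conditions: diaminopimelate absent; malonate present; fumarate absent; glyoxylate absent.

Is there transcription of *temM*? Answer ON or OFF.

Glyoxylate is absent, so QilR is inactive.
With no repressor bound, *velW* is transcribed.
So VelW is produced and active.
Fumarate is absent, so TorJ is active.
Diaminopimelate is absent, so IrpJ is inactive.
Malonate is present, so NolF is active.
Activator NolF is present, so *kulK* is transcribed.
So KulK is produced and active.
With repressor VelW bound, *temM* is not transcribed.

OFF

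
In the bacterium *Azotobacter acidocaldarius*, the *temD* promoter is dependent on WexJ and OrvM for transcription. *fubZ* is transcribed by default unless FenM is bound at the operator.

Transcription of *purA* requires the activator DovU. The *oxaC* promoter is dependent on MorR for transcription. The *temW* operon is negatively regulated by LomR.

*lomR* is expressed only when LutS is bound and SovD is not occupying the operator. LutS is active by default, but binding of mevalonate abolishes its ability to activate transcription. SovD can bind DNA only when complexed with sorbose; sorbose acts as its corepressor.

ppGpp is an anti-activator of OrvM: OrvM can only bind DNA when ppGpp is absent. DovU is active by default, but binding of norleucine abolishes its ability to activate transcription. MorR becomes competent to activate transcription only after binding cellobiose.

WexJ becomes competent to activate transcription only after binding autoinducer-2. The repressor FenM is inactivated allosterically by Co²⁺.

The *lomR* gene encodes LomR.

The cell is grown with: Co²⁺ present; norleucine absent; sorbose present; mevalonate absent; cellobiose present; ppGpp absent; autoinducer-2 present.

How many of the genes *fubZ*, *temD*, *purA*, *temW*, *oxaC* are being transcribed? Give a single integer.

5

Co²⁺ is present, so FenM is inactive.
With no repressor bound, *fubZ* is transcribed.
→ *fubZ* is ON.
Autoinducer-2 is present, so WexJ is active.
ppGpp is absent, so OrvM is active.
No repressor is bound and WexJ and OrvM are active, so *temD* is transcribed.
→ *temD* is ON.
Norleucine is absent, so DovU is active.
No repressor is bound and DovU is active, so *purA* is transcribed.
→ *purA* is ON.
Sorbose is present, so SovD is active.
Mevalonate is absent, so LutS is active.
With repressor SovD bound, *lomR* is not transcribed.
So LomR is not produced.
With no repressor bound, *temW* is transcribed.
→ *temW* is ON.
Cellobiose is present, so MorR is active.
No repressor is bound and MorR is active, so *oxaC* is transcribed.
→ *oxaC* is ON.
5 of the 5 genes are transcribed.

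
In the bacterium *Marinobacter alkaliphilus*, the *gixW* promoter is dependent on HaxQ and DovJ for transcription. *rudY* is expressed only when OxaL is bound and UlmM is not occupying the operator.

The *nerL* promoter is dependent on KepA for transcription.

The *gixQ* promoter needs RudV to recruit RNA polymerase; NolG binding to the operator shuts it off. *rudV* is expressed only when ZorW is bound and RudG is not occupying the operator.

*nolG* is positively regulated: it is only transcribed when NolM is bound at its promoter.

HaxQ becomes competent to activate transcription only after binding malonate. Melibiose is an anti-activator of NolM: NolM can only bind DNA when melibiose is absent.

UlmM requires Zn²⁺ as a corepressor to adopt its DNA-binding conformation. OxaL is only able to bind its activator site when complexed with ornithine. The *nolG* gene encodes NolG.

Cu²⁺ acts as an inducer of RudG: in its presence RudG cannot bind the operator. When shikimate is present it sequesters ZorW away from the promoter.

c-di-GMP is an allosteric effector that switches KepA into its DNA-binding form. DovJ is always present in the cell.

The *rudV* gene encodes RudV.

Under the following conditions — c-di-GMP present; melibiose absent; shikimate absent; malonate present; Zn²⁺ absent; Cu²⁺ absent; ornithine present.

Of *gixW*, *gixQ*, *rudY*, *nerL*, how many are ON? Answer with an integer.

Malonate is present, so HaxQ is active.
DovJ is produced constitutively and is active.
No repressor is bound and HaxQ and DovJ are active, so *gixW* is transcribed.
→ *gixW* is ON.
Melibiose is absent, so NolM is active.
No repressor is bound and NolM is active, so *nolG* is transcribed.
So NolG is produced and active.
Cu²⁺ is absent, so RudG is active.
Shikimate is absent, so ZorW is active.
With repressor RudG bound, *rudV* is not transcribed.
So RudV is not produced.
With repressor NolG bound, *gixQ* is not transcribed.
→ *gixQ* is OFF.
Zn²⁺ is absent, so UlmM is inactive.
Ornithine is present, so OxaL is active.
No repressor is bound and OxaL is active, so *rudY* is transcribed.
→ *rudY* is ON.
c-di-GMP is present, so KepA is active.
No repressor is bound and KepA is active, so *nerL* is transcribed.
→ *nerL* is ON.
3 of the 4 genes are transcribed.

3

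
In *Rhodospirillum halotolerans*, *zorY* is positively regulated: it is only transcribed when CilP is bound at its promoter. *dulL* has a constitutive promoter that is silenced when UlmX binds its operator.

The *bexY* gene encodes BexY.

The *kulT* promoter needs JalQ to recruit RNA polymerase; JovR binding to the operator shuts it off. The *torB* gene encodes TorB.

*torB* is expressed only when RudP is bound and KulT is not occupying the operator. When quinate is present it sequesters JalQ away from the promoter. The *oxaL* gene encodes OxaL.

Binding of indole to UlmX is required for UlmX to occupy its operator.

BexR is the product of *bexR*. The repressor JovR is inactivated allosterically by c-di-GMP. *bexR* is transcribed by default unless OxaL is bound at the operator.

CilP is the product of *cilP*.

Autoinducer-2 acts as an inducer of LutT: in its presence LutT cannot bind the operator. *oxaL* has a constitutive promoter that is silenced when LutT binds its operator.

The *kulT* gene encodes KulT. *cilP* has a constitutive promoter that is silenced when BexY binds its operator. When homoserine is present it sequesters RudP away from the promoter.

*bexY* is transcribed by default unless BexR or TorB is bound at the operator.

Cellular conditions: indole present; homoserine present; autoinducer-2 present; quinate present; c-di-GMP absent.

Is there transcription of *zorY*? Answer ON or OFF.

OFF

Autoinducer-2 is present, so LutT is inactive.
With no repressor bound, *oxaL* is transcribed.
So OxaL is produced and active.
With repressor OxaL bound, *bexR* is not transcribed.
So BexR is not produced.
Quinate is present, so JalQ is inactive.
c-di-GMP is absent, so JovR is active.
With repressor JovR bound, *kulT* is not transcribed.
So KulT is not produced.
Homoserine is present, so RudP is inactive.
Required activator RudP is absent, so *torB* is not transcribed.
So TorB is not produced.
With no repressor bound, *bexY* is transcribed.
So BexY is produced and active.
With repressor BexY bound, *cilP* is not transcribed.
So CilP is not produced.
Required activator CilP is absent, so *zorY* is not transcribed.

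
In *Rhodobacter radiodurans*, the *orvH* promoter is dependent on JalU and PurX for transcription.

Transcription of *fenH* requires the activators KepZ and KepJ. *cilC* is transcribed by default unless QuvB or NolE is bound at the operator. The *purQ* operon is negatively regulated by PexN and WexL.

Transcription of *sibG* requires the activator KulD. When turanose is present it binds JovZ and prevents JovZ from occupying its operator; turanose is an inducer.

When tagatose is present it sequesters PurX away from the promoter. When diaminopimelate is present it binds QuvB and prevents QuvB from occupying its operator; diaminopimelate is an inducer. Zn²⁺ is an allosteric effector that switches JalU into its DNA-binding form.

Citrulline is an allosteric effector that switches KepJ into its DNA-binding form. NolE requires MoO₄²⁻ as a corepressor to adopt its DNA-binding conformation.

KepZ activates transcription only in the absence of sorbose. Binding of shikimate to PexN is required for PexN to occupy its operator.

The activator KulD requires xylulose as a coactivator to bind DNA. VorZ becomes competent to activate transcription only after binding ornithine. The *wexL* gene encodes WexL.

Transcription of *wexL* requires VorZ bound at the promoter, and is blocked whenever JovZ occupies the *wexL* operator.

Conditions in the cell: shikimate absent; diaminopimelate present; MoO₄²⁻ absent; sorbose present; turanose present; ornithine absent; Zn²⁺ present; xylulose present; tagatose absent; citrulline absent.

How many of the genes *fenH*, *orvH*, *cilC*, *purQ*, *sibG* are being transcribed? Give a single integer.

4

Sorbose is present, so KepZ is inactive.
Citrulline is absent, so KepJ is inactive.
Required activator KepZ is absent, so *fenH* is not transcribed.
→ *fenH* is OFF.
Zn²⁺ is present, so JalU is active.
Tagatose is absent, so PurX is active.
No repressor is bound and JalU and PurX are active, so *orvH* is transcribed.
→ *orvH* is ON.
Diaminopimelate is present, so QuvB is inactive.
MoO₄²⁻ is absent, so NolE is inactive.
With no repressor bound, *cilC* is transcribed.
→ *cilC* is ON.
Shikimate is absent, so PexN is inactive.
Ornithine is absent, so VorZ is inactive.
Turanose is present, so JovZ is inactive.
Required activator VorZ is absent, so *wexL* is not transcribed.
So WexL is not produced.
With no repressor bound, *purQ* is transcribed.
→ *purQ* is ON.
Xylulose is present, so KulD is active.
No repressor is bound and KulD is active, so *sibG* is transcribed.
→ *sibG* is ON.
4 of the 5 genes are transcribed.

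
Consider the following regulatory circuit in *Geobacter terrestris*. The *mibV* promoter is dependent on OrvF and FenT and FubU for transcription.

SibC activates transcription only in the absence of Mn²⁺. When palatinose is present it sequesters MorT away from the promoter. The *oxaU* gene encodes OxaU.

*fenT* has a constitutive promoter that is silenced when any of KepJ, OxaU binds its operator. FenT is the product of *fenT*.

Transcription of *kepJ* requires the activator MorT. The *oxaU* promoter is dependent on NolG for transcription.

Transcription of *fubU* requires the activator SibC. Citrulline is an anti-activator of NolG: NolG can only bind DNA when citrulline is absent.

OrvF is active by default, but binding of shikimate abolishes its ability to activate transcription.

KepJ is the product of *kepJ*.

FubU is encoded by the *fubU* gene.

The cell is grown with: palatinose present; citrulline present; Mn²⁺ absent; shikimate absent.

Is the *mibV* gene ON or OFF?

Shikimate is absent, so OrvF is active.
Palatinose is present, so MorT is inactive.
Required activator MorT is absent, so *kepJ* is not transcribed.
So KepJ is not produced.
Citrulline is present, so NolG is inactive.
Required activator NolG is absent, so *oxaU* is not transcribed.
So OxaU is not produced.
With no repressor bound, *fenT* is transcribed.
So FenT is produced and active.
Mn²⁺ is absent, so SibC is active.
No repressor is bound and SibC is active, so *fubU* is transcribed.
So FubU is produced and active.
No repressor is bound and OrvF and FenT and FubU are active, so *mibV* is transcribed.

ON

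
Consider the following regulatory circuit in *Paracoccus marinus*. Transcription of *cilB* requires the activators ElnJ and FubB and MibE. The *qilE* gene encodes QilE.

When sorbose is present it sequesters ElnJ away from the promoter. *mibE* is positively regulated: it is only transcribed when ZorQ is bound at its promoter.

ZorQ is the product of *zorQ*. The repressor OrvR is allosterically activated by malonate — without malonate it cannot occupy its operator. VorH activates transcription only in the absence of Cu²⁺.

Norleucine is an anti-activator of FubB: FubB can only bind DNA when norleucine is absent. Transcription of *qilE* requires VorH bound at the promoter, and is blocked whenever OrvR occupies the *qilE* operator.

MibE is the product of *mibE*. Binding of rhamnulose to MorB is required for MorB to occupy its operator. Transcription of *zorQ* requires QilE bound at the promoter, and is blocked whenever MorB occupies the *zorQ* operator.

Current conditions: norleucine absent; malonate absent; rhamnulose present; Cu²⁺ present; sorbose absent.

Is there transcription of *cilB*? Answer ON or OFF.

Sorbose is absent, so ElnJ is active.
Norleucine is absent, so FubB is active.
Rhamnulose is present, so MorB is active.
Cu²⁺ is present, so VorH is inactive.
Malonate is absent, so OrvR is inactive.
Required activator VorH is absent, so *qilE* is not transcribed.
So QilE is not produced.
With repressor MorB bound, *zorQ* is not transcribed.
So ZorQ is not produced.
Required activator ZorQ is absent, so *mibE* is not transcribed.
So MibE is not produced.
Required activator MibE is absent, so *cilB* is not transcribed.

OFF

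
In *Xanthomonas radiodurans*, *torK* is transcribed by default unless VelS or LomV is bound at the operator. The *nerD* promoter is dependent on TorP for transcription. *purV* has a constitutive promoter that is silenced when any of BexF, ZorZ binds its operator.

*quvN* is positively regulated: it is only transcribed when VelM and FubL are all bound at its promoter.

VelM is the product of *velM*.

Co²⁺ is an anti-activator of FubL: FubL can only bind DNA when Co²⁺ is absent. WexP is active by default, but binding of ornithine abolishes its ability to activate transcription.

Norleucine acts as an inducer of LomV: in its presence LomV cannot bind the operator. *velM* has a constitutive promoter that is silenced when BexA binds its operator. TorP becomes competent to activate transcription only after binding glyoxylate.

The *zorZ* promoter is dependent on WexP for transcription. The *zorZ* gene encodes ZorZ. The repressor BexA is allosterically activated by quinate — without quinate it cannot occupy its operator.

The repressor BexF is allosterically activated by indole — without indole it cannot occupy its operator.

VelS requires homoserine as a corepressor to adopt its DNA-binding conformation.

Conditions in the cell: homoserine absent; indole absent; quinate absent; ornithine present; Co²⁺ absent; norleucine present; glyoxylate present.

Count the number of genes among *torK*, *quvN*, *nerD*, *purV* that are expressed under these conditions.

Homoserine is absent, so VelS is inactive.
Norleucine is present, so LomV is inactive.
With no repressor bound, *torK* is transcribed.
→ *torK* is ON.
Quinate is absent, so BexA is inactive.
With no repressor bound, *velM* is transcribed.
So VelM is produced and active.
Co²⁺ is absent, so FubL is active.
No repressor is bound and VelM and FubL are active, so *quvN* is transcribed.
→ *quvN* is ON.
Glyoxylate is present, so TorP is active.
No repressor is bound and TorP is active, so *nerD* is transcribed.
→ *nerD* is ON.
Indole is absent, so BexF is inactive.
Ornithine is present, so WexP is inactive.
Required activator WexP is absent, so *zorZ* is not transcribed.
So ZorZ is not produced.
With no repressor bound, *purV* is transcribed.
→ *purV* is ON.
4 of the 4 genes are transcribed.

4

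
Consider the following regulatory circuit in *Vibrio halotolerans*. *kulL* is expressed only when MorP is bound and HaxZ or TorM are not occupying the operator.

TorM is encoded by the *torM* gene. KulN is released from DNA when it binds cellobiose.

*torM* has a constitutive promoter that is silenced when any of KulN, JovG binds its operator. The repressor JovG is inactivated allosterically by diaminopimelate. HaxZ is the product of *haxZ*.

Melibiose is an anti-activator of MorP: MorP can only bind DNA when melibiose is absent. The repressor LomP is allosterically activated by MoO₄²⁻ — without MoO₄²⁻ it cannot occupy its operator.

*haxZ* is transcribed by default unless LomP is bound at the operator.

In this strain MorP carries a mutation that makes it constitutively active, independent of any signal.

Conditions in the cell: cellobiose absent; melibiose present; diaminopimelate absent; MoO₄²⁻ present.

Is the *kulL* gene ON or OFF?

ON

MoO₄²⁻ is present, so LomP is active.
With repressor LomP bound, *haxZ* is not transcribed.
So HaxZ is not produced.
Cellobiose is absent, so KulN is active.
Diaminopimelate is absent, so JovG is active.
With repressor KulN bound, *torM* is not transcribed.
So TorM is not produced.
MorP is constitutively active in this strain.
No repressor is bound and MorP is active, so *kulL* is transcribed.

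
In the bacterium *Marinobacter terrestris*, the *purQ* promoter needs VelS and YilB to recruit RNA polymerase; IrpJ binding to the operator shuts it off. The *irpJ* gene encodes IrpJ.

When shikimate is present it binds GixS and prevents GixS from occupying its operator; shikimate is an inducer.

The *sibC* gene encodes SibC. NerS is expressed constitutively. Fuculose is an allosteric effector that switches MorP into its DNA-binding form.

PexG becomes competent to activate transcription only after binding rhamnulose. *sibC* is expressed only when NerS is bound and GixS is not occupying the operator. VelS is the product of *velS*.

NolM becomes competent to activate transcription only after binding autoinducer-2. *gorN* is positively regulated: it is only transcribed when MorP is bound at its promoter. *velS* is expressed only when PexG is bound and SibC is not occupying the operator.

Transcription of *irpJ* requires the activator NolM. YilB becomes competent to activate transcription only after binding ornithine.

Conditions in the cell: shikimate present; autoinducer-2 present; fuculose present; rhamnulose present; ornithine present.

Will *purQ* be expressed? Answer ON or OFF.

OFF

Rhamnulose is present, so PexG is active.
NerS is produced constitutively and is active.
Shikimate is present, so GixS is inactive.
No repressor is bound and NerS is active, so *sibC* is transcribed.
So SibC is produced and active.
With repressor SibC bound, *velS* is not transcribed.
So VelS is not produced.
Autoinducer-2 is present, so NolM is active.
No repressor is bound and NolM is active, so *irpJ* is transcribed.
So IrpJ is produced and active.
Ornithine is present, so YilB is active.
With repressor IrpJ bound, *purQ* is not transcribed.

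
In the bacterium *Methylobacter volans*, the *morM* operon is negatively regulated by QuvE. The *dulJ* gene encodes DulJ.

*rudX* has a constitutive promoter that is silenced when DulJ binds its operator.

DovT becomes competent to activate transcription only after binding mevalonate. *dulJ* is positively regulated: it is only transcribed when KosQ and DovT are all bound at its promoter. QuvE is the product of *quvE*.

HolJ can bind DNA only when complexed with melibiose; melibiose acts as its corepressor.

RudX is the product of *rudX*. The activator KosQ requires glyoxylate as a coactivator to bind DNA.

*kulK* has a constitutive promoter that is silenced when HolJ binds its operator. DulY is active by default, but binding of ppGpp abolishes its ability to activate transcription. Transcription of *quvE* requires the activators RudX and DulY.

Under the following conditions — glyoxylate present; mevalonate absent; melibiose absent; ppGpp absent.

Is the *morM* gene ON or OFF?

Glyoxylate is present, so KosQ is active.
Mevalonate is absent, so DovT is inactive.
Required activator DovT is absent, so *dulJ* is not transcribed.
So DulJ is not produced.
With no repressor bound, *rudX* is transcribed.
So RudX is produced and active.
ppGpp is absent, so DulY is active.
No repressor is bound and RudX and DulY are active, so *quvE* is transcribed.
So QuvE is produced and active.
With repressor QuvE bound, *morM* is not transcribed.

OFF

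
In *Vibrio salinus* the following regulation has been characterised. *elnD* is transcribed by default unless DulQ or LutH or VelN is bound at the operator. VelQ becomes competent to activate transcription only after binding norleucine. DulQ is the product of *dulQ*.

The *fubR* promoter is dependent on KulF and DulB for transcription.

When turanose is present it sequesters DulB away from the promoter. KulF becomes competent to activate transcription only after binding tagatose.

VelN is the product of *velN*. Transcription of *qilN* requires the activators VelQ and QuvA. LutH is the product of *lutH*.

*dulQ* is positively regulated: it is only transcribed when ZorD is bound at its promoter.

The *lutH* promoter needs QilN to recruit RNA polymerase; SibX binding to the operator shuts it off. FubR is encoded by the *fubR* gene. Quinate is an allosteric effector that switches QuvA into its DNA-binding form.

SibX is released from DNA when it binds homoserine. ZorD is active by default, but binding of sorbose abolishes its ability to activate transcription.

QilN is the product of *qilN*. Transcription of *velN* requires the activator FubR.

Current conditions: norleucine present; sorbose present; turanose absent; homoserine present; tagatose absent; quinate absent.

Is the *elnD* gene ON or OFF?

ON

Sorbose is present, so ZorD is inactive.
Required activator ZorD is absent, so *dulQ* is not transcribed.
So DulQ is not produced.
Norleucine is present, so VelQ is active.
Quinate is absent, so QuvA is inactive.
Required activator QuvA is absent, so *qilN* is not transcribed.
So QilN is not produced.
Homoserine is present, so SibX is inactive.
Required activator QilN is absent, so *lutH* is not transcribed.
So LutH is not produced.
Tagatose is absent, so KulF is inactive.
Turanose is absent, so DulB is active.
Required activator KulF is absent, so *fubR* is not transcribed.
So FubR is not produced.
Required activator FubR is absent, so *velN* is not transcribed.
So VelN is not produced.
With no repressor bound, *elnD* is transcribed.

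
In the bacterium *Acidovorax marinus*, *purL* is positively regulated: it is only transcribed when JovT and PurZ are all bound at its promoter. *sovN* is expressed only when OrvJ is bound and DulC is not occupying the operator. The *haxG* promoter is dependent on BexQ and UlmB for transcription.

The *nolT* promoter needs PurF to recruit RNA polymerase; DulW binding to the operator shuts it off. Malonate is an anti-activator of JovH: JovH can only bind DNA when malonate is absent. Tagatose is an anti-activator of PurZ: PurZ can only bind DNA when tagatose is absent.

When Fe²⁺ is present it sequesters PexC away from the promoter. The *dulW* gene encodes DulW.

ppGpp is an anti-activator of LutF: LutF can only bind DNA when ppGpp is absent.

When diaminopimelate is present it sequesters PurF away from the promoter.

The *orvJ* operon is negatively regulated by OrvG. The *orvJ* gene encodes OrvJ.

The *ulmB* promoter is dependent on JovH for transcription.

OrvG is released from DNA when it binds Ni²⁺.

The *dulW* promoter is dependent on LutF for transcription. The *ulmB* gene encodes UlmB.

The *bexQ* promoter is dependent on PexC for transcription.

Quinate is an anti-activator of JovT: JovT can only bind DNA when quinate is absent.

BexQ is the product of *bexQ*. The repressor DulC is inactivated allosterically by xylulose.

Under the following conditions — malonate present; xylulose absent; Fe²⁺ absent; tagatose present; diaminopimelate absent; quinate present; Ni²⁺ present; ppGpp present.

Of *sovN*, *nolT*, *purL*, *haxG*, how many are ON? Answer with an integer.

1

Ni²⁺ is present, so OrvG is inactive.
With no repressor bound, *orvJ* is transcribed.
So OrvJ is produced and active.
Xylulose is absent, so DulC is active.
With repressor DulC bound, *sovN* is not transcribed.
→ *sovN* is OFF.
ppGpp is present, so LutF is inactive.
Required activator LutF is absent, so *dulW* is not transcribed.
So DulW is not produced.
Diaminopimelate is absent, so PurF is active.
No repressor is bound and PurF is active, so *nolT* is transcribed.
→ *nolT* is ON.
Quinate is present, so JovT is inactive.
Tagatose is present, so PurZ is inactive.
Required activator JovT is absent, so *purL* is not transcribed.
→ *purL* is OFF.
Fe²⁺ is absent, so PexC is active.
No repressor is bound and PexC is active, so *bexQ* is transcribed.
So BexQ is produced and active.
Malonate is present, so JovH is inactive.
Required activator JovH is absent, so *ulmB* is not transcribed.
So UlmB is not produced.
Required activator UlmB is absent, so *haxG* is not transcribed.
→ *haxG* is OFF.
1 of the 4 genes is transcribed.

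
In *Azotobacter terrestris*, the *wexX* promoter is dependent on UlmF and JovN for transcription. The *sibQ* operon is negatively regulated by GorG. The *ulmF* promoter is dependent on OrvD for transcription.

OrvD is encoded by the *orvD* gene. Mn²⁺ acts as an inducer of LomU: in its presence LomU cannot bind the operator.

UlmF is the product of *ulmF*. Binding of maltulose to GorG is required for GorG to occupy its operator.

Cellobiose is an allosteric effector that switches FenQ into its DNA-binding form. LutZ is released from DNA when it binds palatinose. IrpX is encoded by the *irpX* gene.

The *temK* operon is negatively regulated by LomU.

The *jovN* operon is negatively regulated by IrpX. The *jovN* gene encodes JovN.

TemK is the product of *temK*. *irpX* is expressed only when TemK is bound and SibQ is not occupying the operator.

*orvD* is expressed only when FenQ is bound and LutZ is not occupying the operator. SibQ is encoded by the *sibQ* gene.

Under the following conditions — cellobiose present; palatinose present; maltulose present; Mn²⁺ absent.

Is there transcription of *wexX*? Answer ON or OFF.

Palatinose is present, so LutZ is inactive.
Cellobiose is present, so FenQ is active.
No repressor is bound and FenQ is active, so *orvD* is transcribed.
So OrvD is produced and active.
No repressor is bound and OrvD is active, so *ulmF* is transcribed.
So UlmF is produced and active.
Maltulose is present, so GorG is active.
With repressor GorG bound, *sibQ* is not transcribed.
So SibQ is not produced.
Mn²⁺ is absent, so LomU is active.
With repressor LomU bound, *temK* is not transcribed.
So TemK is not produced.
Required activator TemK is absent, so *irpX* is not transcribed.
So IrpX is not produced.
With no repressor bound, *jovN* is transcribed.
So JovN is produced and active.
No repressor is bound and UlmF and JovN are active, so *wexX* is transcribed.

ON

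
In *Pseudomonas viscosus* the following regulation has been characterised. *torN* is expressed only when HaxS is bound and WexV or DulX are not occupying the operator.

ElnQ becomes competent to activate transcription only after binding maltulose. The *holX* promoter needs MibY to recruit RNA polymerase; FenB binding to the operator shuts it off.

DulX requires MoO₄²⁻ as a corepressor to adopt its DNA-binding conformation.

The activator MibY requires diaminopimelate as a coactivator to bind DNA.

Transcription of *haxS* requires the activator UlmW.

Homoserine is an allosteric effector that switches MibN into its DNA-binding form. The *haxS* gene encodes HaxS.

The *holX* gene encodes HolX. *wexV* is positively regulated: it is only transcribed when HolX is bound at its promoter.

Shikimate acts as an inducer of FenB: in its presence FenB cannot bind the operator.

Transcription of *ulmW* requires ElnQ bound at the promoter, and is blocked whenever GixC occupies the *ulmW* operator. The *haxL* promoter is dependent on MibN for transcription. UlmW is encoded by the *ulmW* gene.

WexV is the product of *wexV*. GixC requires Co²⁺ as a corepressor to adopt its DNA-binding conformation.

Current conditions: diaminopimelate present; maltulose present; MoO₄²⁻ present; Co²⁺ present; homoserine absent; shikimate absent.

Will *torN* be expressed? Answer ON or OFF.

Diaminopimelate is present, so MibY is active.
Shikimate is absent, so FenB is active.
With repressor FenB bound, *holX* is not transcribed.
So HolX is not produced.
Required activator HolX is absent, so *wexV* is not transcribed.
So WexV is not produced.
MoO₄²⁻ is present, so DulX is active.
Maltulose is present, so ElnQ is active.
Co²⁺ is present, so GixC is active.
With repressor GixC bound, *ulmW* is not transcribed.
So UlmW is not produced.
Required activator UlmW is absent, so *haxS* is not transcribed.
So HaxS is not produced.
With repressor DulX bound, *torN* is not transcribed.

OFF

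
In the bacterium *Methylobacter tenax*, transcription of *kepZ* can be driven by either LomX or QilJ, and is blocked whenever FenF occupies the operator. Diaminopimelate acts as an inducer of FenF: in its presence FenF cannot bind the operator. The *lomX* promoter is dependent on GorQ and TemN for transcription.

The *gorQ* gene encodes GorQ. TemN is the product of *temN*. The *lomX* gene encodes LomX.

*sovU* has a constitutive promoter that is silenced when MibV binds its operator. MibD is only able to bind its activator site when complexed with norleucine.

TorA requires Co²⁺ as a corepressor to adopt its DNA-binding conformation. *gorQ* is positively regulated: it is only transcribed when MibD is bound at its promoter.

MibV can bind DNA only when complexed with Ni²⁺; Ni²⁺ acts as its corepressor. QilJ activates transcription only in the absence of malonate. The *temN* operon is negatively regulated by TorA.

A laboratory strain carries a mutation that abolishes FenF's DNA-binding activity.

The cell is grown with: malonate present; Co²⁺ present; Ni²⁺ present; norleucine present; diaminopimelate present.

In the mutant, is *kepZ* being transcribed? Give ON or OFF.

Norleucine is present, so MibD is active.
No repressor is bound and MibD is active, so *gorQ* is transcribed.
So GorQ is produced and active.
Co²⁺ is present, so TorA is active.
With repressor TorA bound, *temN* is not transcribed.
So TemN is not produced.
Required activator TemN is absent, so *lomX* is not transcribed.
So LomX is not produced.
FenF is non-functional in this strain, so it has no effect.
Malonate is present, so QilJ is inactive.
No activator is available at the *kepZ* promoter, so *kepZ* is not transcribed.

OFF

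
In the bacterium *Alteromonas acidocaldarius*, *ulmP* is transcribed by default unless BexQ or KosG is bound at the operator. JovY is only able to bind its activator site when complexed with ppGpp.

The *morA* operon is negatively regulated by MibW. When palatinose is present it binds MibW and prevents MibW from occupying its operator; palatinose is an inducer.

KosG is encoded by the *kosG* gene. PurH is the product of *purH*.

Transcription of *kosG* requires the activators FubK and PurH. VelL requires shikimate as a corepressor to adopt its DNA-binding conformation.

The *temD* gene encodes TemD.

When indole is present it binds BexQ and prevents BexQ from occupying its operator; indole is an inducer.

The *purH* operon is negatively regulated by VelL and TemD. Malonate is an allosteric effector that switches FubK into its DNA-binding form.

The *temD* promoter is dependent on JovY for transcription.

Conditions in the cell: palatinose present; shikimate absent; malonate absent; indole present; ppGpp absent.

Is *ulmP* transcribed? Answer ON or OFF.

ON

Indole is present, so BexQ is inactive.
Malonate is absent, so FubK is inactive.
Shikimate is absent, so VelL is inactive.
ppGpp is absent, so JovY is inactive.
Required activator JovY is absent, so *temD* is not transcribed.
So TemD is not produced.
With no repressor bound, *purH* is transcribed.
So PurH is produced and active.
Required activator FubK is absent, so *kosG* is not transcribed.
So KosG is not produced.
With no repressor bound, *ulmP* is transcribed.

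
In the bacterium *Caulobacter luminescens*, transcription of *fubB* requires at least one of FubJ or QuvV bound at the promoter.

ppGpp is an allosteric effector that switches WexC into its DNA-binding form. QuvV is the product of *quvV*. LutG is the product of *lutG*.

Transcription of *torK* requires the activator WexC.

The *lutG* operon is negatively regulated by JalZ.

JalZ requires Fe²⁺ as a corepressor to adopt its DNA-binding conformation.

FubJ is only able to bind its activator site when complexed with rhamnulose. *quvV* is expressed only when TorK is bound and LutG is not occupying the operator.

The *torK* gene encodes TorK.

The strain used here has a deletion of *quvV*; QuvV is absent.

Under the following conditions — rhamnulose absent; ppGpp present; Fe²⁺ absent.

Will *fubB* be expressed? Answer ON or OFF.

Rhamnulose is absent, so FubJ is inactive.
QuvV is non-functional in this strain, so it has no effect.
No activator is available at the *fubB* promoter, so *fubB* is not transcribed.

OFF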